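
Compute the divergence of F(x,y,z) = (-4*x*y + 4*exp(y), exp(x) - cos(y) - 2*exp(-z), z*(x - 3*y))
x - 7*y + sin(y)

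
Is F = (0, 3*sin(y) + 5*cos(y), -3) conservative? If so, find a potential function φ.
Yes, F is conservative. φ = -3*z + 5*sin(y) - 3*cos(y)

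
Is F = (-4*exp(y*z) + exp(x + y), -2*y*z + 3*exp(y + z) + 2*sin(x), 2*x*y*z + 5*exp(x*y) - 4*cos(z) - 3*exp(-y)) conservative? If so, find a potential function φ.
No, ∇×F = (2*x*z + 5*x*exp(x*y) + 2*y - 3*exp(y + z) + 3*exp(-y), y*(-2*z - 5*exp(x*y) - 4*exp(y*z)), 4*z*exp(y*z) - exp(x + y) + 2*cos(x)) ≠ 0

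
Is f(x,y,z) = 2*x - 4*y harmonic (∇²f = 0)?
Yes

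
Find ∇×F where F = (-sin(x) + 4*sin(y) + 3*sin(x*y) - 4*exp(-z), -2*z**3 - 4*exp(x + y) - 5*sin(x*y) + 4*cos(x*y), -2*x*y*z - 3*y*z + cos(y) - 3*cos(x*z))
(-2*x*z + 6*z**2 - 3*z - sin(y), 2*y*z - 3*z*sin(x*z) + 4*exp(-z), -3*x*cos(x*y) - 4*y*sin(x*y) - 5*y*cos(x*y) - 4*exp(x + y) - 4*cos(y))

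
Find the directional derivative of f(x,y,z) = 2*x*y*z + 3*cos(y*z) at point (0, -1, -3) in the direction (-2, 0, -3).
-3*sqrt(13)*(3*sin(3) + 4)/13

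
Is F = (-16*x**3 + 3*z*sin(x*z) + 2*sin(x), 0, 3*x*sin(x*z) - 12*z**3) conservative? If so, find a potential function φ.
Yes, F is conservative. φ = -4*x**4 - 3*z**4 - 2*cos(x) - 3*cos(x*z)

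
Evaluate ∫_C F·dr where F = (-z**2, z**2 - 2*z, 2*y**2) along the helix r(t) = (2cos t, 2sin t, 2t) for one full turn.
16*pi*(3 - 2*pi)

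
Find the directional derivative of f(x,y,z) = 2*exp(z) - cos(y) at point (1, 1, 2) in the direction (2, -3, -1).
-sqrt(14)*(3*sin(1) + 2*exp(2))/14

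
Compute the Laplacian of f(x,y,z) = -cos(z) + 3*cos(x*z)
-3*x**2*cos(x*z) - 3*z**2*cos(x*z) + cos(z)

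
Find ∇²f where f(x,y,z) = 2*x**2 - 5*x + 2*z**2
8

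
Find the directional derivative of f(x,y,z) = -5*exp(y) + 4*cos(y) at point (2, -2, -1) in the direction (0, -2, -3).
2*sqrt(13)*(-4*exp(2)*sin(2) + 5)*exp(-2)/13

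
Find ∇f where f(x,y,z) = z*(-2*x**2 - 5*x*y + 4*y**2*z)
(-z*(4*x + 5*y), z*(-5*x + 8*y*z), -2*x**2 - 5*x*y + 8*y**2*z)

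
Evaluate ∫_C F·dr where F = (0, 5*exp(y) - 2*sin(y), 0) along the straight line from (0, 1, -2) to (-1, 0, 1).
-5*E - 2*cos(1) + 7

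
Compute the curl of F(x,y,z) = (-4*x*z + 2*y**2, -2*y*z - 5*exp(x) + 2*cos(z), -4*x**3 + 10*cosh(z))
(2*y + 2*sin(z), 4*x*(3*x - 1), -4*y - 5*exp(x))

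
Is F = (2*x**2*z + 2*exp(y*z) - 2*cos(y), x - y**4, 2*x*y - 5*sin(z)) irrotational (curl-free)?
No, ∇×F = (2*x, 2*x**2 + 2*y*exp(y*z) - 2*y, -2*z*exp(y*z) - 2*sin(y) + 1)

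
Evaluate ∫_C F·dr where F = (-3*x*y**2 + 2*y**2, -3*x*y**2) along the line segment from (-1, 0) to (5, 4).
-496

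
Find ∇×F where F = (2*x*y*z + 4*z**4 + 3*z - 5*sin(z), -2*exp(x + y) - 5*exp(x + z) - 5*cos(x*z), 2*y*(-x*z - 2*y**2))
(-2*x*z - 5*x*sin(x*z) - 12*y**2 + 5*exp(x + z), 2*x*y + 2*y*z + 16*z**3 - 5*cos(z) + 3, -2*x*z + 5*z*sin(x*z) - 2*exp(x + y) - 5*exp(x + z))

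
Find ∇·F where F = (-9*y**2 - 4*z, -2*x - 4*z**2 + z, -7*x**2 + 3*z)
3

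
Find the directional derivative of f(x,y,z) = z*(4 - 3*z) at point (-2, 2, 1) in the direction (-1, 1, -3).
6*sqrt(11)/11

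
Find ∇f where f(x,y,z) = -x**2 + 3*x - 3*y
(3 - 2*x, -3, 0)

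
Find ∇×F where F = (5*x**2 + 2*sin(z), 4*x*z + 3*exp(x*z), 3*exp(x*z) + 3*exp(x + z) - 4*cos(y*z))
(-3*x*exp(x*z) - 4*x + 4*z*sin(y*z), -3*z*exp(x*z) - 3*exp(x + z) + 2*cos(z), z*(3*exp(x*z) + 4))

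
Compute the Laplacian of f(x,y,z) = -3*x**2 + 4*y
-6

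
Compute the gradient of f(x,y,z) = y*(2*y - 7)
(0, 4*y - 7, 0)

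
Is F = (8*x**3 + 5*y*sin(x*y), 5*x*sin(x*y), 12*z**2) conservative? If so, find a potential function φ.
Yes, F is conservative. φ = 2*x**4 + 4*z**3 - 5*cos(x*y)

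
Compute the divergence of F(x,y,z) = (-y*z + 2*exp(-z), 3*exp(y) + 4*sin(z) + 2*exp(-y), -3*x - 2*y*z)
-2*y + 5*sinh(y) + cosh(y)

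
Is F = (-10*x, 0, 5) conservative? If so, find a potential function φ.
Yes, F is conservative. φ = -5*x**2 + 5*z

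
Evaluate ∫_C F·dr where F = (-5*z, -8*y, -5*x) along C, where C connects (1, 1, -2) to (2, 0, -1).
4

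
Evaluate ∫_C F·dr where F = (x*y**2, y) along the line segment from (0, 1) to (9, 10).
8865/4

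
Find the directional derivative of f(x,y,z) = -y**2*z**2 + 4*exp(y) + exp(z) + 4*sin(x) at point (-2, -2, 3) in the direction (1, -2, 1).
sqrt(6)*(-96*exp(2) + 4*exp(2)*cos(2) - 8 + exp(5))*exp(-2)/6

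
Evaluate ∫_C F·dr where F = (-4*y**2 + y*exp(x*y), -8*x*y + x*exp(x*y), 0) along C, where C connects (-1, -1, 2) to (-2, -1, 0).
-E + 4 + exp(2)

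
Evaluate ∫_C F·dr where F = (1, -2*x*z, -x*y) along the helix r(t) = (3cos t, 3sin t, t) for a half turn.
-9*pi**2/2 - 6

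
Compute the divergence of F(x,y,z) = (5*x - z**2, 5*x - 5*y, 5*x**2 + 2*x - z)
-1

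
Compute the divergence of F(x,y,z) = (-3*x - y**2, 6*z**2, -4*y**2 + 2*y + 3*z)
0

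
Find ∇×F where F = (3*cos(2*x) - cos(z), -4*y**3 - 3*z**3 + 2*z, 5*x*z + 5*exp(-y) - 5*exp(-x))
(9*z**2 - 2 - 5*exp(-y), -5*z + sin(z) - 5*exp(-x), 0)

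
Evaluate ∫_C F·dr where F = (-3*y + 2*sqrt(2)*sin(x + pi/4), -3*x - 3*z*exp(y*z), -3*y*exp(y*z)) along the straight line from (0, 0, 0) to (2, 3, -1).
-13 - 3*exp(-3) - 2*sqrt(2)*cos(pi/4 + 2)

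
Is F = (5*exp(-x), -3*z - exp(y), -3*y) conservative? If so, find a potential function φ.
Yes, F is conservative. φ = -3*y*z - exp(y) - 5*exp(-x)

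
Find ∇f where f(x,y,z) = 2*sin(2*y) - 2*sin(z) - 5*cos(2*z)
(0, 4*cos(2*y), 2*(10*sin(z) - 1)*cos(z))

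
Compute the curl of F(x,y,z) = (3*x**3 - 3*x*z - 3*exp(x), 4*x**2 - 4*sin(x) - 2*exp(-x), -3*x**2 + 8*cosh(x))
(0, 3*x - 8*sinh(x), 8*x - 4*cos(x) + 2*exp(-x))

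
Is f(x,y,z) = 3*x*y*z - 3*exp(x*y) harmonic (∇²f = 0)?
No, ∇²f = 3*(-x**2 - y**2)*exp(x*y)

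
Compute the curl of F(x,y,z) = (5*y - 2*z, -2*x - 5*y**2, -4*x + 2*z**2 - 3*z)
(0, 2, -7)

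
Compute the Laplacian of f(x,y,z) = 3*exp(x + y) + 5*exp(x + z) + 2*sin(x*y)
-2*x**2*sin(x*y) - 2*y**2*sin(x*y) + 6*exp(x + y) + 10*exp(x + z)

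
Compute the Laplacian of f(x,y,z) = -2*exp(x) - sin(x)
-2*exp(x) + sin(x)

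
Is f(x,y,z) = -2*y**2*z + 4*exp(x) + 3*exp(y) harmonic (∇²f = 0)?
No, ∇²f = -4*z + 4*exp(x) + 3*exp(y)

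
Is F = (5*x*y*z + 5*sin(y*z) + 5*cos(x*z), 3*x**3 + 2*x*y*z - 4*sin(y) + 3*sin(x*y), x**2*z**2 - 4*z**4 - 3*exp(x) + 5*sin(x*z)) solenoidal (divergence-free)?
No, ∇·F = 2*x**2*z + 2*x*z + 3*x*cos(x*y) + 5*x*cos(x*z) + 5*y*z - 16*z**3 - 5*z*sin(x*z) - 4*cos(y)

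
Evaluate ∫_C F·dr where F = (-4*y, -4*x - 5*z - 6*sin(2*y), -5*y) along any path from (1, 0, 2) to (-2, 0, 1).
0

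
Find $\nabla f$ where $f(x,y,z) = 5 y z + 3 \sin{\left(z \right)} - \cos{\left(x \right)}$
(sin(x), 5*z, 5*y + 3*cos(z))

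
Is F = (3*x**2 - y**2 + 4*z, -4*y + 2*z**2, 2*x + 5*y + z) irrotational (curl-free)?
No, ∇×F = (5 - 4*z, 2, 2*y)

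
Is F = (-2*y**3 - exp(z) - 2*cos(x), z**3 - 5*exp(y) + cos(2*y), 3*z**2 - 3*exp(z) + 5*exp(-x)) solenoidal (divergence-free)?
No, ∇·F = 6*z - 5*exp(y) - 3*exp(z) + 2*sin(x) - 2*sin(2*y)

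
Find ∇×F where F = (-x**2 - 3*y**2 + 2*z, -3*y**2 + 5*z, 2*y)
(-3, 2, 6*y)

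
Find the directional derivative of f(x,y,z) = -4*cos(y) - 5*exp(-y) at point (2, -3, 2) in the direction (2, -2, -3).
2*sqrt(17)*(-5*exp(3) + 4*sin(3))/17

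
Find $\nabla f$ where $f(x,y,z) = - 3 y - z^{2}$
(0, -3, -2*z)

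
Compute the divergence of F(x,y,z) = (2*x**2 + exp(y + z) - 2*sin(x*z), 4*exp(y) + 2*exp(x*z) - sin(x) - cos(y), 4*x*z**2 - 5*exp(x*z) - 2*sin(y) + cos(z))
8*x*z - 5*x*exp(x*z) + 4*x - 2*z*cos(x*z) + 4*exp(y) + sin(y) - sin(z)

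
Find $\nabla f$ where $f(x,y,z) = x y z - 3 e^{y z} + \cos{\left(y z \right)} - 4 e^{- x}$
(y*z + 4*exp(-x), z*(x - 3*exp(y*z) - sin(y*z)), y*(x - 3*exp(y*z) - sin(y*z)))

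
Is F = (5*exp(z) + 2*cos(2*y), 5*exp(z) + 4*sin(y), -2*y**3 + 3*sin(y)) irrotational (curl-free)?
No, ∇×F = (-6*y**2 - 5*exp(z) + 3*cos(y), 5*exp(z), 4*sin(2*y))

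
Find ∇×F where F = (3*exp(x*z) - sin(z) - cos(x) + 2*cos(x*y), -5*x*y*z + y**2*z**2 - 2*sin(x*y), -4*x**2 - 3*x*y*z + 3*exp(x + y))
(5*x*y - 3*x*z - 2*y**2*z + 3*exp(x + y), 3*x*exp(x*z) + 8*x + 3*y*z - 3*exp(x + y) - cos(z), 2*x*sin(x*y) - 5*y*z - 2*y*cos(x*y))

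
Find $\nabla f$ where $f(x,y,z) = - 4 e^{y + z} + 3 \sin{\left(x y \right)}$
(3*y*cos(x*y), 3*x*cos(x*y) - 4*exp(y + z), -4*exp(y + z))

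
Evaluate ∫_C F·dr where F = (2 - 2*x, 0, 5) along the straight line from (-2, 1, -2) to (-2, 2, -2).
0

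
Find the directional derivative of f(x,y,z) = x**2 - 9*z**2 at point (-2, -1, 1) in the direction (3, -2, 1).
-15*sqrt(14)/7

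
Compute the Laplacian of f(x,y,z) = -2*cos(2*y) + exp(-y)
8*cos(2*y) + exp(-y)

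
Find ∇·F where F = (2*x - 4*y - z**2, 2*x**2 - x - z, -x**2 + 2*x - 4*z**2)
2 - 8*z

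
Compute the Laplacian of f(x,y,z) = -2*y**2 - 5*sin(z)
5*sin(z) - 4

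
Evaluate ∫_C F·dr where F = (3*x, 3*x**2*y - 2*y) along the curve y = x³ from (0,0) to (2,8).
230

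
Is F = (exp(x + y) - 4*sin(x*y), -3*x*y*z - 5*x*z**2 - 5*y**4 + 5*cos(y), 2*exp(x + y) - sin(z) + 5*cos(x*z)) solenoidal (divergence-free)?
No, ∇·F = -3*x*z - 5*x*sin(x*z) - 20*y**3 - 4*y*cos(x*y) + exp(x + y) - 5*sin(y) - cos(z)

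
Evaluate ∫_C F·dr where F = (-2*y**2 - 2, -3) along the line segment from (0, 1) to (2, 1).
-8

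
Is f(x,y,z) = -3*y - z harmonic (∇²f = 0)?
Yes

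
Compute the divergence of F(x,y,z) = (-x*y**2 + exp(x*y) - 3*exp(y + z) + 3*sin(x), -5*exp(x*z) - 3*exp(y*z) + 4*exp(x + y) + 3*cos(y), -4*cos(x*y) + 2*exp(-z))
-y**2 + y*exp(x*y) - 3*z*exp(y*z) + 4*exp(x + y) - 3*sin(y) + 3*cos(x) - 2*exp(-z)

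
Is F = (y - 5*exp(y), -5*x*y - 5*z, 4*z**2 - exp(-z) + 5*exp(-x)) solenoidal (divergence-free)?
No, ∇·F = -5*x + 8*z + exp(-z)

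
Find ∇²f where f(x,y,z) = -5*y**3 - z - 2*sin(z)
-30*y + 2*sin(z)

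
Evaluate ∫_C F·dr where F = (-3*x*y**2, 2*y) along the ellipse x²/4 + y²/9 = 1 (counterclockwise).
0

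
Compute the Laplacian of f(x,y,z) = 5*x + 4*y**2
8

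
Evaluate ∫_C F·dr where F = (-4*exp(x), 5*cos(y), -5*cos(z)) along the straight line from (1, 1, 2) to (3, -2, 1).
-4*exp(3) - 10*sin(1) + 4*E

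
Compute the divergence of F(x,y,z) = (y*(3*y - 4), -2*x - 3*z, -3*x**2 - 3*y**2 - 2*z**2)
-4*z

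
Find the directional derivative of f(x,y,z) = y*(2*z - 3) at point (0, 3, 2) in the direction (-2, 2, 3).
20*sqrt(17)/17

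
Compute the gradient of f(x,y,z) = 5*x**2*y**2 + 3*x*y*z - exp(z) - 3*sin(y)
(y*(10*x*y + 3*z), 10*x**2*y + 3*x*z - 3*cos(y), 3*x*y - exp(z))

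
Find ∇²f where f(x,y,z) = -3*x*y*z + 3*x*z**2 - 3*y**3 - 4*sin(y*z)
6*x + 4*y**2*sin(y*z) - 18*y + 4*z**2*sin(y*z)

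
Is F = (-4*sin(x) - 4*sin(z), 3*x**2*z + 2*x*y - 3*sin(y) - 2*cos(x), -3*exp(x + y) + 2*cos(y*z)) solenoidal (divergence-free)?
No, ∇·F = 2*x - 2*y*sin(y*z) - 4*cos(x) - 3*cos(y)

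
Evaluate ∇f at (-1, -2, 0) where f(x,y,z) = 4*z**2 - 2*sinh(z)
(0, 0, -2)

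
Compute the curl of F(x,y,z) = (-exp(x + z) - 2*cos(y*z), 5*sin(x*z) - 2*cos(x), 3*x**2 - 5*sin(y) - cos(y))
(-5*x*cos(x*z) + sin(y) - 5*cos(y), -6*x + 2*y*sin(y*z) - exp(x + z), -2*z*sin(y*z) + 5*z*cos(x*z) + 2*sin(x))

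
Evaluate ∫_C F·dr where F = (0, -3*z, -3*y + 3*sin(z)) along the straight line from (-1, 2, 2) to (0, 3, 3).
-15 + 3*cos(2) - 3*cos(3)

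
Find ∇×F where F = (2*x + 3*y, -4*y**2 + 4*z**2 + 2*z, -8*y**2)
(-16*y - 8*z - 2, 0, -3)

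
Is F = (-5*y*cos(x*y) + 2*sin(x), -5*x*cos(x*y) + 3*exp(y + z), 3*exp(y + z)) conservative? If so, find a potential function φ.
Yes, F is conservative. φ = 3*exp(y + z) - 5*sin(x*y) - 2*cos(x)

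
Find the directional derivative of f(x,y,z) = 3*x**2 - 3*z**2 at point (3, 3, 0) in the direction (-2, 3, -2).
-36*sqrt(17)/17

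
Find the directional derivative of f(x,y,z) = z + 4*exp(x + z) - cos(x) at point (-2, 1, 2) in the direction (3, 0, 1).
sqrt(10)*(17 - 3*sin(2))/10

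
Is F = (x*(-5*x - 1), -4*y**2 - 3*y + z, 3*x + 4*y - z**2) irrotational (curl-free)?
No, ∇×F = (3, -3, 0)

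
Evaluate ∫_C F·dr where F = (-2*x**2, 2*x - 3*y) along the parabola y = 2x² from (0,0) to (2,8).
-80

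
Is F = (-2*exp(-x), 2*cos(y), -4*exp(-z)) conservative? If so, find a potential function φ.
Yes, F is conservative. φ = 2*sin(y) + 4*exp(-z) + 2*exp(-x)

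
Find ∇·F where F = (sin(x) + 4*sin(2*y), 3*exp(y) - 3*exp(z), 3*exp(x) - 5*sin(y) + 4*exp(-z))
3*exp(y) + cos(x) - 4*exp(-z)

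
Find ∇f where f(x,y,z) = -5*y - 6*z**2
(0, -5, -12*z)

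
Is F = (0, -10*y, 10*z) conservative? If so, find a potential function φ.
Yes, F is conservative. φ = -5*y**2 + 5*z**2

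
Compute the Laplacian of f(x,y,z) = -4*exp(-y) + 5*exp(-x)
-4*exp(-y) + 5*exp(-x)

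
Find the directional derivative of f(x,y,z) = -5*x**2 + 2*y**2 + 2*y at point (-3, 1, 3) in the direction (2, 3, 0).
6*sqrt(13)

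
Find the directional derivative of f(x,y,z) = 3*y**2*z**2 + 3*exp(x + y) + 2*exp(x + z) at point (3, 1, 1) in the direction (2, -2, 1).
-2 + 2*exp(4)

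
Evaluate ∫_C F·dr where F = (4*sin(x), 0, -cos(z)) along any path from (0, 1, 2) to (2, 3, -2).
-4*cos(2) + 2*sin(2) + 4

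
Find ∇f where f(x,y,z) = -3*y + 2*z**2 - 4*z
(0, -3, 4*z - 4)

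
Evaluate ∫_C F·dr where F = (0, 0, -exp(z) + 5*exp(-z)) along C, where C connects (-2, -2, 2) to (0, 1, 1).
(-exp(3) - 5*E + 5 + exp(4))*exp(-2)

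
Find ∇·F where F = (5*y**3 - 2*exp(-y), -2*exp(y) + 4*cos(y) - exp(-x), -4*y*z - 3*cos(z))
-4*y - 2*exp(y) - 4*sin(y) + 3*sin(z)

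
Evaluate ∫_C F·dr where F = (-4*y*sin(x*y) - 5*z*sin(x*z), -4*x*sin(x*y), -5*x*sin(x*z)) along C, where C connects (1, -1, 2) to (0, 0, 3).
-4*cos(1) - 5*cos(2) + 9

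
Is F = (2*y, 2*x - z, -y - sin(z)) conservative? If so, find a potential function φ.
Yes, F is conservative. φ = 2*x*y - y*z + cos(z)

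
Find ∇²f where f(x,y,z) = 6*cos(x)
-6*cos(x)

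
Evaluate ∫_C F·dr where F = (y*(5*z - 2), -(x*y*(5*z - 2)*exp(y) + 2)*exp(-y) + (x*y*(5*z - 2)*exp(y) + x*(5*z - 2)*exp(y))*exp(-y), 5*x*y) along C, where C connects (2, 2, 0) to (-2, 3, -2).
-2*exp(-2) + 2*exp(-3) + 80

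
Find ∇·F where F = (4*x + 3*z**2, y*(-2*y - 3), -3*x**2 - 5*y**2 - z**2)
-4*y - 2*z + 1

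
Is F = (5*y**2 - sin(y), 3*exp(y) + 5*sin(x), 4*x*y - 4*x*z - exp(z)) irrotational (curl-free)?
No, ∇×F = (4*x, -4*y + 4*z, -10*y + 5*cos(x) + cos(y))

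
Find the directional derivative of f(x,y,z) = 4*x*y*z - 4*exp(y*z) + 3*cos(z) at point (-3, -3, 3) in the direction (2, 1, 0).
12*sqrt(5)*(-9*exp(9) - 1)*exp(-9)/5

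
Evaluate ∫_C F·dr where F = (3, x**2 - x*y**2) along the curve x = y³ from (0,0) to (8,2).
664/21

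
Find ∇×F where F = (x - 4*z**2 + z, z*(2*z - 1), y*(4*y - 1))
(8*y - 4*z, 1 - 8*z, 0)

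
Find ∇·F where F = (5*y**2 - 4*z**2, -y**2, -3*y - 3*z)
-2*y - 3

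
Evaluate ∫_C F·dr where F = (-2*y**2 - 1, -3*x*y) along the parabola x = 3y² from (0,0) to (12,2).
-96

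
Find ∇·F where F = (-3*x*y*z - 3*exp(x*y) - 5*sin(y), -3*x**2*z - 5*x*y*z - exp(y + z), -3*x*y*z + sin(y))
-3*x*y - 5*x*z - 3*y*z - 3*y*exp(x*y) - exp(y + z)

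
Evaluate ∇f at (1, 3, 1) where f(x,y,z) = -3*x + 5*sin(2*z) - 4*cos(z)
(-3, 0, 10*cos(2) + 4*sin(1))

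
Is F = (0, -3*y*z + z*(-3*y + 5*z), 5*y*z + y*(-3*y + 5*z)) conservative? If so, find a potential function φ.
Yes, F is conservative. φ = y*z*(-3*y + 5*z)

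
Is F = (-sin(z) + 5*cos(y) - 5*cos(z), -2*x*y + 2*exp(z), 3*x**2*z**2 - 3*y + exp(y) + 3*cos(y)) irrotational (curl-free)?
No, ∇×F = (exp(y) - 2*exp(z) - 3*sin(y) - 3, -6*x*z**2 + 5*sin(z) - cos(z), -2*y + 5*sin(y))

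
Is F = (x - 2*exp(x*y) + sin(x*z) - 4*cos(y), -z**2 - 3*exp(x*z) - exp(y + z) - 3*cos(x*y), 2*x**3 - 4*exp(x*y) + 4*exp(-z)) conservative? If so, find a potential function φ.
No, ∇×F = (-4*x*exp(x*y) + 3*x*exp(x*z) + 2*z + exp(y + z), -6*x**2 + x*cos(x*z) + 4*y*exp(x*y), 2*x*exp(x*y) + 3*y*sin(x*y) - 3*z*exp(x*z) - 4*sin(y)) ≠ 0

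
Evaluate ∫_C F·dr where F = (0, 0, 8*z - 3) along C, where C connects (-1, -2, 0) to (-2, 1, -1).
7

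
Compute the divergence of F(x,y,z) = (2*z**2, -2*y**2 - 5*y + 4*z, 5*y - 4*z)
-4*y - 9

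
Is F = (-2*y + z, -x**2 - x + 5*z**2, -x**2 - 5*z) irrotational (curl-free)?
No, ∇×F = (-10*z, 2*x + 1, 1 - 2*x)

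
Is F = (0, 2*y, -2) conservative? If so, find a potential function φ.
Yes, F is conservative. φ = y**2 - 2*z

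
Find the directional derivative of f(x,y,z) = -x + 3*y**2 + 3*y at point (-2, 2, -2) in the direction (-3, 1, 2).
9*sqrt(14)/7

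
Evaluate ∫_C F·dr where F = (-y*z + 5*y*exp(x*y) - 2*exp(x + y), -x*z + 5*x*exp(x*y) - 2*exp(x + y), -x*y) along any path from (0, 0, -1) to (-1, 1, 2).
-3 + 5*exp(-1)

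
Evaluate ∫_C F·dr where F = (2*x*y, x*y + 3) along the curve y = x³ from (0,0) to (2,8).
3208/35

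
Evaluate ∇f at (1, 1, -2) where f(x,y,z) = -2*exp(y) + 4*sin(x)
(4*cos(1), -2*E, 0)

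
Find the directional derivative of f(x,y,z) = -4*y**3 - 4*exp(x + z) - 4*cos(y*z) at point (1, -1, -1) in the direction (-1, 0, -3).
2*sqrt(10)*(3*sin(1) + 4)/5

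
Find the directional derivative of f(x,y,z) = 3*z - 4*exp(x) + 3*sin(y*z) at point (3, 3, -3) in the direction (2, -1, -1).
sqrt(6)*(-8*exp(3) - 3)/6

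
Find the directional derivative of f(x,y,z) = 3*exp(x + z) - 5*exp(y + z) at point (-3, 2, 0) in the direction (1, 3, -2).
sqrt(14)*(-5*exp(5) - 3)*exp(-3)/14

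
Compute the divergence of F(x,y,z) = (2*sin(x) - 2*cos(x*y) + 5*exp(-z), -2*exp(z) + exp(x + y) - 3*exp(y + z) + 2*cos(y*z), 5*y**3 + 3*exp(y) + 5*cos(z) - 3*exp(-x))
2*y*sin(x*y) - 2*z*sin(y*z) + exp(x + y) - 3*exp(y + z) - 5*sin(z) + 2*cos(x)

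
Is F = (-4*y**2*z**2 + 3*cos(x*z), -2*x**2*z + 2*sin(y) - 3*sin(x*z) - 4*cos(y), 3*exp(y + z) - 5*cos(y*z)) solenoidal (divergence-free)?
No, ∇·F = 5*y*sin(y*z) - 3*z*sin(x*z) + 3*exp(y + z) + 4*sin(y) + 2*cos(y)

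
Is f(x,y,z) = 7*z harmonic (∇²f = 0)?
Yes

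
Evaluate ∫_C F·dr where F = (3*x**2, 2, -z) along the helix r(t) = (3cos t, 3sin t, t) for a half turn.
-54 - pi**2/2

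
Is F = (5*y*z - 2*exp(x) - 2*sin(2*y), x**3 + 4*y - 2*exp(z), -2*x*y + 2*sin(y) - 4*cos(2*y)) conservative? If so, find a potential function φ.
No, ∇×F = (-2*x + 2*exp(z) + 8*sin(2*y) + 2*cos(y), 7*y, 3*x**2 - 5*z + 4*cos(2*y)) ≠ 0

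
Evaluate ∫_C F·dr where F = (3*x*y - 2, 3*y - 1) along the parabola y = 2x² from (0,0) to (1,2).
7/2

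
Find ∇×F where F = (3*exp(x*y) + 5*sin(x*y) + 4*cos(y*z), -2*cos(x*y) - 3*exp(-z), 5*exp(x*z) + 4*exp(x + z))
(-3*exp(-z), -4*y*sin(y*z) - 5*z*exp(x*z) - 4*exp(x + z), -3*x*exp(x*y) - 5*x*cos(x*y) + 2*y*sin(x*y) + 4*z*sin(y*z))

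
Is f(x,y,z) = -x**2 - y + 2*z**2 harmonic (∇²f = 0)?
No, ∇²f = 2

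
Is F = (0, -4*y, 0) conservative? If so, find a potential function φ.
Yes, F is conservative. φ = -2*y**2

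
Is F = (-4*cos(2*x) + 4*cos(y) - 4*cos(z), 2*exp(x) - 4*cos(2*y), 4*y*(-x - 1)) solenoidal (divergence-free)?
No, ∇·F = 8*sin(2*x) + 8*sin(2*y)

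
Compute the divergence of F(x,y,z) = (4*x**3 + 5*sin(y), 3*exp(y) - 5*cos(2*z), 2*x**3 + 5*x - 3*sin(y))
12*x**2 + 3*exp(y)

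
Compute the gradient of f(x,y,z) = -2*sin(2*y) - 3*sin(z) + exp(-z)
(0, -4*cos(2*y), -3*cos(z) - exp(-z))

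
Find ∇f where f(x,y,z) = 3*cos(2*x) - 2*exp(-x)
(-6*sin(2*x) + 2*exp(-x), 0, 0)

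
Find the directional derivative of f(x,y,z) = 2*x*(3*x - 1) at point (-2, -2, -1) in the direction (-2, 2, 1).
52/3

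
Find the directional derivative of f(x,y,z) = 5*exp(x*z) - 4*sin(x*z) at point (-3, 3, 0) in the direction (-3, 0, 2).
-6*sqrt(13)/13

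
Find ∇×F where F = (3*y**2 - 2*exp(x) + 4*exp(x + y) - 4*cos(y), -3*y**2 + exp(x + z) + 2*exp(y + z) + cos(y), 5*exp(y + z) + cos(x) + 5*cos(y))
(-exp(x + z) + 3*exp(y + z) - 5*sin(y), sin(x), -6*y - 4*exp(x + y) + exp(x + z) - 4*sin(y))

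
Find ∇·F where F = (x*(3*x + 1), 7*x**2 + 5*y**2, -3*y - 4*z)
6*x + 10*y - 3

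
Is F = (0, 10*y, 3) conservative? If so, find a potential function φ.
Yes, F is conservative. φ = 5*y**2 + 3*z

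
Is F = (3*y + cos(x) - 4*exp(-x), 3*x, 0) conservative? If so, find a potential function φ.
Yes, F is conservative. φ = 3*x*y + sin(x) + 4*exp(-x)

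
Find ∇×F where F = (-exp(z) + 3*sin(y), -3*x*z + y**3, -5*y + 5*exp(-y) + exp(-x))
(3*x - 5 - 5*exp(-y), -exp(z) + exp(-x), -3*z - 3*cos(y))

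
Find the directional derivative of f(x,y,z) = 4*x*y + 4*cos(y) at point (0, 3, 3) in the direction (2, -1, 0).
4*sqrt(5)*(sin(3) + 6)/5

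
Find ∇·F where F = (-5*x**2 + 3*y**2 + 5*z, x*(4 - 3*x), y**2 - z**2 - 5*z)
-10*x - 2*z - 5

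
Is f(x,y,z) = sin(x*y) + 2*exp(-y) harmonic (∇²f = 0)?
No, ∇²f = (-(x**2 + y**2)*exp(y)*sin(x*y) + 2)*exp(-y)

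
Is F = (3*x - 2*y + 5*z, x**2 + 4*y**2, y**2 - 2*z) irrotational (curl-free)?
No, ∇×F = (2*y, 5, 2*x + 2)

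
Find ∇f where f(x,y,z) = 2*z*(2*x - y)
(4*z, -2*z, 4*x - 2*y)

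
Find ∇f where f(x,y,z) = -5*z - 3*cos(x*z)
(3*z*sin(x*z), 0, 3*x*sin(x*z) - 5)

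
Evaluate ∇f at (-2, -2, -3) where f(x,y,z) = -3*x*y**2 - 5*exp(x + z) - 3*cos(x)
(-12 - 3*sin(2) - 5*exp(-5), -24, -5*exp(-5))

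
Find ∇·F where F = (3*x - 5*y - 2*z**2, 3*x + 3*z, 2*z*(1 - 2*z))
5 - 8*z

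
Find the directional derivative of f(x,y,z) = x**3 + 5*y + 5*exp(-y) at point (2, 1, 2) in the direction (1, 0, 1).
6*sqrt(2)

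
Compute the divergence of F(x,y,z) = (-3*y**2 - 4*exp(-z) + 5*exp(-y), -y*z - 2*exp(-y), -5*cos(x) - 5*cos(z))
-z + 5*sin(z) + 2*exp(-y)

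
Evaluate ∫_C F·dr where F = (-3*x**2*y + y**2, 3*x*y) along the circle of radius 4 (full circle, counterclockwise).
192*pi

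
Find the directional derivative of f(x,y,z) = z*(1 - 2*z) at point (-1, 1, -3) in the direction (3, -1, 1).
13*sqrt(11)/11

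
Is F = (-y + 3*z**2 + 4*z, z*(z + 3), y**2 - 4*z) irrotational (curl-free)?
No, ∇×F = (2*y - 2*z - 3, 6*z + 4, 1)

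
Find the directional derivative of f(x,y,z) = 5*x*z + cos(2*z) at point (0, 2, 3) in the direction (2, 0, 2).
sqrt(2)*(15/2 - sin(6))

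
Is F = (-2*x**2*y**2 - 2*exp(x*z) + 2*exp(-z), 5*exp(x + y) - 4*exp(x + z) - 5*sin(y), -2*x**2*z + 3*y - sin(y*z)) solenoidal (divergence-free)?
No, ∇·F = -2*x**2 - 4*x*y**2 - y*cos(y*z) - 2*z*exp(x*z) + 5*exp(x + y) - 5*cos(y)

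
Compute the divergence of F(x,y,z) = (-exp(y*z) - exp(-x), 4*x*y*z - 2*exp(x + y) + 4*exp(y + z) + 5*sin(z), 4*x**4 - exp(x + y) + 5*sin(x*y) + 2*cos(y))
(2*(2*x*z - exp(x + y) + 2*exp(y + z))*exp(x) + 1)*exp(-x)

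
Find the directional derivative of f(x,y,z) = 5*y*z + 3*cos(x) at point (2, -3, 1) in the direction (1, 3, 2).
-3*sqrt(14)*(sin(2) + 5)/14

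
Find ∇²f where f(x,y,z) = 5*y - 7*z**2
-14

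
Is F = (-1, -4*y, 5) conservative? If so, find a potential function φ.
Yes, F is conservative. φ = -x - 2*y**2 + 5*z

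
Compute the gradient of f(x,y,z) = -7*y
(0, -7, 0)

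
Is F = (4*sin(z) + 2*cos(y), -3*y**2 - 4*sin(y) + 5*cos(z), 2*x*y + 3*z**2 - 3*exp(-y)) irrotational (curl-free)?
No, ∇×F = (2*x + 5*sin(z) + 3*exp(-y), -2*y + 4*cos(z), 2*sin(y))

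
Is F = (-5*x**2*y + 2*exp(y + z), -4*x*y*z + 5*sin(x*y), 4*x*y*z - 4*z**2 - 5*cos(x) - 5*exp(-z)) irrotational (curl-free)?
No, ∇×F = (4*x*(y + z), -4*y*z + 2*exp(y + z) - 5*sin(x), 5*x**2 - 4*y*z + 5*y*cos(x*y) - 2*exp(y + z))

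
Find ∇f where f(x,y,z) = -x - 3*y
(-1, -3, 0)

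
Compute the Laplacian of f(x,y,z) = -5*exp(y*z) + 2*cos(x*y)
-2*x**2*cos(x*y) - 5*y**2*exp(y*z) - 2*y**2*cos(x*y) - 5*z**2*exp(y*z)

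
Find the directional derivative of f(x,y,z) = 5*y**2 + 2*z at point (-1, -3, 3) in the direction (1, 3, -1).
-92*sqrt(11)/11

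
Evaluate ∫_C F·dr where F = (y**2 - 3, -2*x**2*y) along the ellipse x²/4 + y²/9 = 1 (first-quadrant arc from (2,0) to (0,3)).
-24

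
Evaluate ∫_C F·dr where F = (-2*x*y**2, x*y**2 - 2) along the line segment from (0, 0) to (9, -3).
-1677/4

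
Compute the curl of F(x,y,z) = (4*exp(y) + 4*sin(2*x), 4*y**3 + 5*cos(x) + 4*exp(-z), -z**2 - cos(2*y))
(2*sin(2*y) + 4*exp(-z), 0, -4*exp(y) - 5*sin(x))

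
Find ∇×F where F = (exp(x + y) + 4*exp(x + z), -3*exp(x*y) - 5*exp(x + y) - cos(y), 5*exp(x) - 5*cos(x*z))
(0, -5*z*sin(x*z) - 5*exp(x) + 4*exp(x + z), -3*y*exp(x*y) - 6*exp(x + y))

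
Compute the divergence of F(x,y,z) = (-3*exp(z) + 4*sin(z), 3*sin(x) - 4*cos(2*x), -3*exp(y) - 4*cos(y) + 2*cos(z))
-2*sin(z)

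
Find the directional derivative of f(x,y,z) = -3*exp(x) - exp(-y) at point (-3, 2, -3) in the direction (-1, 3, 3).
3*sqrt(19)*(1 + E)*exp(-3)/19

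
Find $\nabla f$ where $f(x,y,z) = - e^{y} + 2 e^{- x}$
(-2*exp(-x), -exp(y), 0)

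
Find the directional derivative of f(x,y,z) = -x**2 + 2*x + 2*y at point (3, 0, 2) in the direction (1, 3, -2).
sqrt(14)/7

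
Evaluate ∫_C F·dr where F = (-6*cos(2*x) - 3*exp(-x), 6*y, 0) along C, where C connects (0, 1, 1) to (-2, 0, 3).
-6 + 3*sin(4) + 3*exp(2)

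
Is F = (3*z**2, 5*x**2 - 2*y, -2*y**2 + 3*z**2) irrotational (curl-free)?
No, ∇×F = (-4*y, 6*z, 10*x)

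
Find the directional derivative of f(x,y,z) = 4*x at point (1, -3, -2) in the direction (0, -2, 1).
0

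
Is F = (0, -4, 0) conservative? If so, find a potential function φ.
Yes, F is conservative. φ = -4*y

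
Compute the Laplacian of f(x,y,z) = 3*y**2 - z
6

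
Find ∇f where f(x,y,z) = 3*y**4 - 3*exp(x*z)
(-3*z*exp(x*z), 12*y**3, -3*x*exp(x*z))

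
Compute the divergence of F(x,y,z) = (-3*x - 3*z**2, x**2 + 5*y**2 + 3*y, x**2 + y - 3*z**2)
10*y - 6*z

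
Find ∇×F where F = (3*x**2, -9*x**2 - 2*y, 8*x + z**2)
(0, -8, -18*x)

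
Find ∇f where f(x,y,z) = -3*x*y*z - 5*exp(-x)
(-3*y*z + 5*exp(-x), -3*x*z, -3*x*y)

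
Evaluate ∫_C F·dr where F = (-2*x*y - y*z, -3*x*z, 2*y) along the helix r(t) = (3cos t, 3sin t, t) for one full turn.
-18*pi**2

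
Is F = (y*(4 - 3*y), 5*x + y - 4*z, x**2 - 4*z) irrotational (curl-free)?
No, ∇×F = (4, -2*x, 6*y + 1)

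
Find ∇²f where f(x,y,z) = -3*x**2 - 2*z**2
-10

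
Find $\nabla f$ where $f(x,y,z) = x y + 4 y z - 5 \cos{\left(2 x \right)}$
(y + 10*sin(2*x), x + 4*z, 4*y)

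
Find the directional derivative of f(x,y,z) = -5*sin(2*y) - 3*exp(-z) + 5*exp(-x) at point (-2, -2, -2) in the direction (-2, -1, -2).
10*cos(4)/3 + 4*exp(2)/3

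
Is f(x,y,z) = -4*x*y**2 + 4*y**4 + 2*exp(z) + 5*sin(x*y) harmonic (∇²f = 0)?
No, ∇²f = -5*x**2*sin(x*y) - 8*x - 5*y**2*sin(x*y) + 48*y**2 + 2*exp(z)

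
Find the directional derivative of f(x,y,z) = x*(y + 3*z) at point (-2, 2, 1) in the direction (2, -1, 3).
-3*sqrt(14)/7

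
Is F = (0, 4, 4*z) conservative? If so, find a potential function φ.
Yes, F is conservative. φ = 4*y + 2*z**2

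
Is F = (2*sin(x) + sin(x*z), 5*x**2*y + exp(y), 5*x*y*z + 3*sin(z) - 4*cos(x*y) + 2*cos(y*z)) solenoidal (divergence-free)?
No, ∇·F = 5*x**2 + 5*x*y - 2*y*sin(y*z) + z*cos(x*z) + exp(y) + 2*cos(x) + 3*cos(z)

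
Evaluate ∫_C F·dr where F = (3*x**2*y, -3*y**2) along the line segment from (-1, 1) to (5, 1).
126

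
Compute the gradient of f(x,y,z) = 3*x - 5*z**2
(3, 0, -10*z)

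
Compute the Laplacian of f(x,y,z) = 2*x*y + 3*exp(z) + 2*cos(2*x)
3*exp(z) - 8*cos(2*x)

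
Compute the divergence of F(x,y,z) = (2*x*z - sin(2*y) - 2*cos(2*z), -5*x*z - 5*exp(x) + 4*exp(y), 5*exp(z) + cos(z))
2*z + 4*exp(y) + 5*exp(z) - sin(z)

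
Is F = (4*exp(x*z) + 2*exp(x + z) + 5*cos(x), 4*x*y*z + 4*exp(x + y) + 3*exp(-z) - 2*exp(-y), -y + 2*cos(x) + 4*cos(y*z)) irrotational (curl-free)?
No, ∇×F = (-4*x*y - 4*z*sin(y*z) - 1 + 3*exp(-z), 4*x*exp(x*z) + 2*exp(x + z) + 2*sin(x), 4*y*z + 4*exp(x + y))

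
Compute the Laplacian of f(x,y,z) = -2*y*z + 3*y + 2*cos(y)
-2*cos(y)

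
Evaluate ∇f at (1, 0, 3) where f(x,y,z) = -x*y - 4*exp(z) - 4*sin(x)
(-4*cos(1), -1, -4*exp(3))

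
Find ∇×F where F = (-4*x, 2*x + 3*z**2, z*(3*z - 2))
(-6*z, 0, 2)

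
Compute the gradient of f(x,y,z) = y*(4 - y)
(0, 4 - 2*y, 0)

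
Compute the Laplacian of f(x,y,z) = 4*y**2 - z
8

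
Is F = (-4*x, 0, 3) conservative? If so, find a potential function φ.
Yes, F is conservative. φ = -2*x**2 + 3*z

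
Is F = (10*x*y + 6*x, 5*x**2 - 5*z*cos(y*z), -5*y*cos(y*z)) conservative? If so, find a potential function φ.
Yes, F is conservative. φ = 5*x**2*y + 3*x**2 - 5*sin(y*z)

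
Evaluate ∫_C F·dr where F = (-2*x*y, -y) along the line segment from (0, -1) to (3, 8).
-153/2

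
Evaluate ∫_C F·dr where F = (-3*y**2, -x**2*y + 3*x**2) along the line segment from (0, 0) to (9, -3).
-2025/4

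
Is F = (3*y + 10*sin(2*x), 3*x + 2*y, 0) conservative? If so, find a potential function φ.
Yes, F is conservative. φ = 3*x*y + y**2 - 5*cos(2*x)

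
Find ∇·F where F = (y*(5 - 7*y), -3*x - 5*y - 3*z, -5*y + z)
-4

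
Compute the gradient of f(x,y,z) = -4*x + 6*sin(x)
(6*cos(x) - 4, 0, 0)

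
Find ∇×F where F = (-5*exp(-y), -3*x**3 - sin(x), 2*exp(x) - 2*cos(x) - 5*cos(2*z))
(0, -2*exp(x) - 2*sin(x), -9*x**2 - cos(x) - 5*exp(-y))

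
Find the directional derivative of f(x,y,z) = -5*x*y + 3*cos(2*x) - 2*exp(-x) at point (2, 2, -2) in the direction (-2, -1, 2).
4*sin(4) - 4*exp(-2)/3 + 10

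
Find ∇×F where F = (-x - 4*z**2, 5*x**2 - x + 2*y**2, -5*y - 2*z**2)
(-5, -8*z, 10*x - 1)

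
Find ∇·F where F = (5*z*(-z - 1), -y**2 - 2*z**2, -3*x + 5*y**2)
-2*y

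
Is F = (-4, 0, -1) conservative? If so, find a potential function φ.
Yes, F is conservative. φ = -4*x - z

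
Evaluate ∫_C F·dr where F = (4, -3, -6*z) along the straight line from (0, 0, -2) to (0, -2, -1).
15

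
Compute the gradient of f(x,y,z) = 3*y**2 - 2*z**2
(0, 6*y, -4*z)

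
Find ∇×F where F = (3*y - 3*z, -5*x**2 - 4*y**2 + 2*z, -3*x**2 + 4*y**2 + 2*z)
(8*y - 2, 6*x - 3, -10*x - 3)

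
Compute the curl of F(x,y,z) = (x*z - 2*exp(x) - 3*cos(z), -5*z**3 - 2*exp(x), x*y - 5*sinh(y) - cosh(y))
(x + 15*z**2 - sinh(y) - 5*cosh(y), x - y + 3*sin(z), -2*exp(x))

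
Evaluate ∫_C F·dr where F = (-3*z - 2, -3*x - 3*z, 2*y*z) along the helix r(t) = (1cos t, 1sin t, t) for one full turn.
-13*pi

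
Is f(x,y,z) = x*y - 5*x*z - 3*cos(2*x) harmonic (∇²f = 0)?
No, ∇²f = 12*cos(2*x)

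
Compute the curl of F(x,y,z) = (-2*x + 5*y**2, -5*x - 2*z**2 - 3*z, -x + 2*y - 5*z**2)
(4*z + 5, 1, -10*y - 5)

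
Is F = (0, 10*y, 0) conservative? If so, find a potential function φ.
Yes, F is conservative. φ = 5*y**2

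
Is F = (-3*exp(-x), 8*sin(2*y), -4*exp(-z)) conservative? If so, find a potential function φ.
Yes, F is conservative. φ = -4*cos(2*y) + 4*exp(-z) + 3*exp(-x)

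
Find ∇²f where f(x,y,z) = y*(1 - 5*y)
-10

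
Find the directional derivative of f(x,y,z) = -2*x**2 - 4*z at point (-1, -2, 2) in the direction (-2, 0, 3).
-20*sqrt(13)/13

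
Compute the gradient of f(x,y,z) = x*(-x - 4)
(-2*x - 4, 0, 0)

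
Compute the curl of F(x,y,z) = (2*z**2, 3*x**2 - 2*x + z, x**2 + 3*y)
(2, -2*x + 4*z, 6*x - 2)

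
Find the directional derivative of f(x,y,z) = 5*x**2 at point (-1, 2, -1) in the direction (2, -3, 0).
-20*sqrt(13)/13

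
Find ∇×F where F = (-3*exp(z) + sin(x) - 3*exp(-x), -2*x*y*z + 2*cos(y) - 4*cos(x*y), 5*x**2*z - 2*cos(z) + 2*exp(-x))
(2*x*y, -10*x*z - 3*exp(z) + 2*exp(-x), 2*y*(-z + 2*sin(x*y)))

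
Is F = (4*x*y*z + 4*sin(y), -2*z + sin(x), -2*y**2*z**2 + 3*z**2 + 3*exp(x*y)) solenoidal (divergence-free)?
No, ∇·F = 2*z*(-2*y**2 + 2*y + 3)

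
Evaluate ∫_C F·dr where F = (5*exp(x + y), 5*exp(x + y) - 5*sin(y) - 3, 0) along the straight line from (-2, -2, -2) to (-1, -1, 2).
-3 - 5*exp(-4) + 5*exp(-2) - 5*cos(2) + 5*cos(1)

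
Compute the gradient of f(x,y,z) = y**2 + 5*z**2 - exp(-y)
(0, 2*y + exp(-y), 10*z)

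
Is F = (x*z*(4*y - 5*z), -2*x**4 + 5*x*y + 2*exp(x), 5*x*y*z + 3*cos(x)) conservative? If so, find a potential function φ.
No, ∇×F = (5*x*z, 4*x*y - 10*x*z - 5*y*z + 3*sin(x), -8*x**3 - 4*x*z + 5*y + 2*exp(x)) ≠ 0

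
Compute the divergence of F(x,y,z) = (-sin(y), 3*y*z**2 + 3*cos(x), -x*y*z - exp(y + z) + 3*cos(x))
-x*y + 3*z**2 - exp(y + z)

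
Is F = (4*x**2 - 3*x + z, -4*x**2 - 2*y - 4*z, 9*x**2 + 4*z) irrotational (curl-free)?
No, ∇×F = (4, 1 - 18*x, -8*x)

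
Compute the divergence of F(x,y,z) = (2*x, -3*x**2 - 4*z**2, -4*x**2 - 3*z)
-1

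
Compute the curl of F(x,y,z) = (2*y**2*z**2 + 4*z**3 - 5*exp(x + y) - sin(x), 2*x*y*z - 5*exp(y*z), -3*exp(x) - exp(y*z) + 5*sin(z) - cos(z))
(-2*x*y + 5*y*exp(y*z) - z*exp(y*z), 4*y**2*z + 12*z**2 + 3*exp(x), -4*y*z**2 + 2*y*z + 5*exp(x + y))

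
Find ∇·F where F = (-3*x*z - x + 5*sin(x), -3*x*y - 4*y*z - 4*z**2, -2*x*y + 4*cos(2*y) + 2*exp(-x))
-3*x - 7*z + 5*cos(x) - 1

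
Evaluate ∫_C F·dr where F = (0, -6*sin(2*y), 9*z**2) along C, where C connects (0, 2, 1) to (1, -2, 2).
21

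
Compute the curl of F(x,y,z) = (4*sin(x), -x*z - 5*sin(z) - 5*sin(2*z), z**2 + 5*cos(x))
(x + 5*cos(z) + 10*cos(2*z), 5*sin(x), -z)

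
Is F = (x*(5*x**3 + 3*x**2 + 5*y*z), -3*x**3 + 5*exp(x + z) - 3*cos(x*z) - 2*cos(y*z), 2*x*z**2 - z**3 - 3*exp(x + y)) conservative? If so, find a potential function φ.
No, ∇×F = (-3*x*sin(x*z) - 2*y*sin(y*z) - 3*exp(x + y) - 5*exp(x + z), 5*x*y - 2*z**2 + 3*exp(x + y), -9*x**2 - 5*x*z + 3*z*sin(x*z) + 5*exp(x + z)) ≠ 0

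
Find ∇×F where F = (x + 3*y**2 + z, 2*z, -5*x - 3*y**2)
(-6*y - 2, 6, -6*y)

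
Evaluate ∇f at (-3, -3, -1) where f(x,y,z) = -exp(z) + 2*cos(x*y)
(6*sin(9), 6*sin(9), -exp(-1))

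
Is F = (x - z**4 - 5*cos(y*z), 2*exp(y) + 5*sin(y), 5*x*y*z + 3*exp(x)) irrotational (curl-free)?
No, ∇×F = (5*x*z, -5*y*z + 5*y*sin(y*z) - 4*z**3 - 3*exp(x), -5*z*sin(y*z))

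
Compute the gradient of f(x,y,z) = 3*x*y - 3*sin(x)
(3*y - 3*cos(x), 3*x, 0)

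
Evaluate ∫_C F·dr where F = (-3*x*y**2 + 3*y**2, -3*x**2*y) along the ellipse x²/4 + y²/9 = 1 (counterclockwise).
0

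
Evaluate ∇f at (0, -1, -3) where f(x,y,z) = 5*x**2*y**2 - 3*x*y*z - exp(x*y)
(-8, 0, 0)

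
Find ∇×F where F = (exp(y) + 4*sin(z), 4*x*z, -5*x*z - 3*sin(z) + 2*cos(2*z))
(-4*x, 5*z + 4*cos(z), 4*z - exp(y))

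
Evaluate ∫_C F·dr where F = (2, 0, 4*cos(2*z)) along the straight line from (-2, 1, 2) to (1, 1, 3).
2*sin(6) - 2*sin(4) + 6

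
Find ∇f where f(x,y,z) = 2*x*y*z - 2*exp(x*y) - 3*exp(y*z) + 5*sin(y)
(2*y*(z - exp(x*y)), 2*x*z - 2*x*exp(x*y) - 3*z*exp(y*z) + 5*cos(y), y*(2*x - 3*exp(y*z)))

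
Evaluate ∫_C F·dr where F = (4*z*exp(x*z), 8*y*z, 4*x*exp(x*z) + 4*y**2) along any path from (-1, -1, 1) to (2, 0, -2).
-4 - 4*exp(-1) + 4*exp(-4)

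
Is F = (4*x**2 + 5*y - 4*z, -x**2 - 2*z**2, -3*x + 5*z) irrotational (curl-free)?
No, ∇×F = (4*z, -1, -2*x - 5)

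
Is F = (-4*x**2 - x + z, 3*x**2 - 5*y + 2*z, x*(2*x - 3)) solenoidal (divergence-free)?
No, ∇·F = -8*x - 6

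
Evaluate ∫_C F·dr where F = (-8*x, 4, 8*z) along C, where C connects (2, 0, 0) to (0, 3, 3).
64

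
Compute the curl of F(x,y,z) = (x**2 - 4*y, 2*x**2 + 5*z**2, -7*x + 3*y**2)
(6*y - 10*z, 7, 4*x + 4)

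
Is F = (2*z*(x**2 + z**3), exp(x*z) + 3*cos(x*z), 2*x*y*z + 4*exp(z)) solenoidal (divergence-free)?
No, ∇·F = 2*x*y + 4*x*z + 4*exp(z)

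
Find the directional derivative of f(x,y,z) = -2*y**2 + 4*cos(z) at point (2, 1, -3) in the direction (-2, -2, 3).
4*sqrt(17)*(3*sin(3) + 2)/17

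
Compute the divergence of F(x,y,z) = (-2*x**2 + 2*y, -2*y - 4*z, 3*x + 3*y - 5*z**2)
-4*x - 10*z - 2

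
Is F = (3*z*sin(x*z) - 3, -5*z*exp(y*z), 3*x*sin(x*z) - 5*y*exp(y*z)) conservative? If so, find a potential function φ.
Yes, F is conservative. φ = -3*x - 5*exp(y*z) - 3*cos(x*z)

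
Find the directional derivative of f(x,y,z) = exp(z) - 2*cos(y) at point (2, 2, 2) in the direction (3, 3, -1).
sqrt(19)*(-exp(2) + 6*sin(2))/19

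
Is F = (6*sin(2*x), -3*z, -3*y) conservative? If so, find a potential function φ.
Yes, F is conservative. φ = -3*y*z - 3*cos(2*x)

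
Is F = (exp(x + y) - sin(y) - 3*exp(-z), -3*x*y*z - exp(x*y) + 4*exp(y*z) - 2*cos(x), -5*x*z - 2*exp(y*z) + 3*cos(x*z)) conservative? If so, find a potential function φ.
No, ∇×F = (3*x*y - 4*y*exp(y*z) - 2*z*exp(y*z), 3*z*sin(x*z) + 5*z + 3*exp(-z), -3*y*z - y*exp(x*y) - exp(x + y) + 2*sin(x) + cos(y)) ≠ 0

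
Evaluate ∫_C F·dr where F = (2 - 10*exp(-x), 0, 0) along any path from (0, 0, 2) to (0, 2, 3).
0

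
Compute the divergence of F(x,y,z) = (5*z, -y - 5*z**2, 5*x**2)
-1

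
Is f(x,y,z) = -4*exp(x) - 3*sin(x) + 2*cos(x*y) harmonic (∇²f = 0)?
No, ∇²f = -2*x**2*cos(x*y) - 2*y**2*cos(x*y) - 4*exp(x) + 3*sin(x)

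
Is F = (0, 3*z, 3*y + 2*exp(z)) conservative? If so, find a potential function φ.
Yes, F is conservative. φ = 3*y*z + 2*exp(z)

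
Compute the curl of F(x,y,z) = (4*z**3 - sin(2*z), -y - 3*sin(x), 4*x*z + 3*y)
(3, 12*z**2 - 4*z - 2*cos(2*z), -3*cos(x))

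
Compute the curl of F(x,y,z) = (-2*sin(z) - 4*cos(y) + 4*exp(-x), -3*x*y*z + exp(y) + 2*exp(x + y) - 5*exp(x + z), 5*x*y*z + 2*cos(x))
(3*x*y + 5*x*z + 5*exp(x + z), -5*y*z + 2*sin(x) - 2*cos(z), -3*y*z + 2*exp(x + y) - 5*exp(x + z) - 4*sin(y))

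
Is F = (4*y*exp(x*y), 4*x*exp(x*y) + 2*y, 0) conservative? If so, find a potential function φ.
Yes, F is conservative. φ = y**2 + 4*exp(x*y)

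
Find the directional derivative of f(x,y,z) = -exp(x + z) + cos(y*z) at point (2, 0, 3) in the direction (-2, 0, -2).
sqrt(2)*exp(5)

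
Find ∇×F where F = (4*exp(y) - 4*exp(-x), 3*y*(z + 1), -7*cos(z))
(-3*y, 0, -4*exp(y))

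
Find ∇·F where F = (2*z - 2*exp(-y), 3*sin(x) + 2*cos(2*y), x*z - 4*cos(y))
x - 4*sin(2*y)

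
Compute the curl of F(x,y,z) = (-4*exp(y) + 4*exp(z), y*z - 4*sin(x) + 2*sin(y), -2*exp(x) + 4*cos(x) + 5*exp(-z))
(-y, 2*exp(x) + 4*exp(z) + 4*sin(x), 4*exp(y) - 4*cos(x))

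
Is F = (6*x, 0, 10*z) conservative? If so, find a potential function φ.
Yes, F is conservative. φ = 3*x**2 + 5*z**2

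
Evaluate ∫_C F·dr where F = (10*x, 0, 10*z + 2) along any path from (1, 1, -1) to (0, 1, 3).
43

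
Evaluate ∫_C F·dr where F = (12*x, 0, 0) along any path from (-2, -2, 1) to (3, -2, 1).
30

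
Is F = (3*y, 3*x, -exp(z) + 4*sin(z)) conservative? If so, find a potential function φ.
Yes, F is conservative. φ = 3*x*y - exp(z) - 4*cos(z)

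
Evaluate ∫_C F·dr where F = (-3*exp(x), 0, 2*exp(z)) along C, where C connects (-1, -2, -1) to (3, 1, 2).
((2 - 3*E)*exp(3) + 1)*exp(-1)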